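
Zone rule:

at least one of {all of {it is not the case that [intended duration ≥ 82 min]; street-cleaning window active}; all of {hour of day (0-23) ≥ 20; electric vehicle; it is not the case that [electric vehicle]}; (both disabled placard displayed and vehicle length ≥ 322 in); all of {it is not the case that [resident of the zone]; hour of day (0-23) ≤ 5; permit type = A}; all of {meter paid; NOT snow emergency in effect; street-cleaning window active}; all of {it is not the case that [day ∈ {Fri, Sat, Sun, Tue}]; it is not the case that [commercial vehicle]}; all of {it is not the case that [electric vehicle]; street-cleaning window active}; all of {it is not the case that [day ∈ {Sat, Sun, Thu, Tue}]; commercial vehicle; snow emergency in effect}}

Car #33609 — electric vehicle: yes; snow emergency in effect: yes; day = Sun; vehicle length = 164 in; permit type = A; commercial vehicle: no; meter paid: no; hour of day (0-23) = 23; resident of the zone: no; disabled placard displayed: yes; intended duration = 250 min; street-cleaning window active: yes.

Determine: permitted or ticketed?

Atomic conditions:
  intended duration ≥ 82 min: 250 ≥ 82 is true
  street-cleaning window active: yes → true
  hour of day (0-23) ≥ 20: 23 ≥ 20 is true
  electric vehicle: yes → true
  disabled placard displayed: yes → true
  vehicle length ≥ 322 in: 164 ≥ 322 is false
  resident of the zone: no → false
  hour of day (0-23) ≤ 5: 23 ≤ 5 is false
  permit type = A: A == A is true
  meter paid: no → false
  NOT snow emergency in effect: yes → false
  day ∈ {Fri, Sat, Sun, Tue}: Sun is in the set → true
  commercial vehicle: no → false
  day ∈ {Sat, Sun, Thu, Tue}: Sun is in the set → true
  snow emergency in effect: yes → true
Combine:
[1.1] NOT true = false
[1] false AND true = false
[2.3] NOT true = false
[2] true AND true AND false = false
[3] true AND false = false
[4.1] NOT false = true
[4] true AND false AND true = false
[5] false AND false AND true = false
[6.1] NOT true = false
[6.2] NOT false = true
[6] false AND true = false
[7.1] NOT true = false
[7] false AND true = false
[8.1] NOT true = false
[8] false AND false AND true = false
[root] false OR false OR false OR false OR false OR false OR false OR false = false
Overall: false → ticketed

Ticketed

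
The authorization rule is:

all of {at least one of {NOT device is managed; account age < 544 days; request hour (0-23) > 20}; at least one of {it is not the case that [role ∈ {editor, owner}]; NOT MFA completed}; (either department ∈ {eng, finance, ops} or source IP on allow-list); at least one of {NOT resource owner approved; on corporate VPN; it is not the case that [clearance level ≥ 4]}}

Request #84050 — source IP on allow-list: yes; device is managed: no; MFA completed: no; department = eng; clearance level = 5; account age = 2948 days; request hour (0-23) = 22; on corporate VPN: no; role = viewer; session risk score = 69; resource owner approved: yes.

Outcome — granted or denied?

Atomic conditions:
  NOT device is managed: no → true
  account age < 544 days: 2948 < 544 is false
  request hour (0-23) > 20: 22 > 20 is true
  role ∈ {editor, owner}: viewer is not in the set → false
  NOT MFA completed: no → true
  department ∈ {eng, finance, ops}: eng is in the set → true
  source IP on allow-list: yes → true
  NOT resource owner approved: yes → false
  on corporate VPN: no → false
  clearance level ≥ 4: 5 ≥ 4 is true
Combine:
[1] true OR false OR true = true
[2.1] NOT false = true
[2] true OR true = true
[3] true OR true = true
[4.3] NOT true = false
[4] false OR false OR false = false
[root] true AND true AND true AND false = false
Overall: false → denied

Denied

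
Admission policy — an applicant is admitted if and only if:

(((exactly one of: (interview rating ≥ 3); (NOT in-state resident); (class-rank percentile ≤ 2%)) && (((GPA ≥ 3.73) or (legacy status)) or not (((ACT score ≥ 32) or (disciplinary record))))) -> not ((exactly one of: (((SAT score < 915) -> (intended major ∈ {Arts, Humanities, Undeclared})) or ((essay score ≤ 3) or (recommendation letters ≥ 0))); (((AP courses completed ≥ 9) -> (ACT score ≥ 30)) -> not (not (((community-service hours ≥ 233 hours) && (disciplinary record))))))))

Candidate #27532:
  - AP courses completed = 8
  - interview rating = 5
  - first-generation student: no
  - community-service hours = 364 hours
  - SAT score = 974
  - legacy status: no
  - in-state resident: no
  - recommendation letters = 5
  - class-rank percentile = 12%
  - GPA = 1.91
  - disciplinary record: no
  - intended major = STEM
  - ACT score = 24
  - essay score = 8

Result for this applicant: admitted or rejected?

Atomic conditions:
  interview rating ≥ 3: 5 ≥ 3 is true
  NOT in-state resident: no → true
  class-rank percentile ≤ 2%: 12 ≤ 2 is false
  GPA ≥ 3.73: 1.91 ≥ 3.73 is false
  legacy status: no → false
  ACT score ≥ 32: 24 ≥ 32 is false
  disciplinary record: no → false
  SAT score < 915: 974 < 915 is false
  intended major ∈ {Arts, Humanities, Undeclared}: STEM is not in the set → false
  essay score ≤ 3: 8 ≤ 3 is false
  recommendation letters ≥ 0: 5 ≥ 0 is true
  AP courses completed ≥ 9: 8 ≥ 9 is false
  ACT score ≥ 30: 24 ≥ 30 is false
  community-service hours ≥ 233 hours: 364 ≥ 233 is true
Combine:
[1.1] exactly-one(true, true, false) = false
[1.2.1] false OR false = false
[1.2.2.1] false OR false = false
[1.2.2] NOT false = true
[1.2] false OR true = true
[1] false AND true = false
[2.1.1.1] false → false (antecedent false ⇒ implication holds) = true
[2.1.1.2] false OR true = true
[2.1.1] true OR true = true
[2.1.2.1] false → false (antecedent false ⇒ implication holds) = true
[2.1.2.2.1.1] true AND false = false
[2.1.2.2.1] NOT false = true
[2.1.2.2] NOT true = false
[2.1.2] true → false = false
[2.1] exactly-one(true, false) = true
[2] NOT true = false
[root] false → false (antecedent false ⇒ implication holds) = true
Overall: true → admitted

Admitted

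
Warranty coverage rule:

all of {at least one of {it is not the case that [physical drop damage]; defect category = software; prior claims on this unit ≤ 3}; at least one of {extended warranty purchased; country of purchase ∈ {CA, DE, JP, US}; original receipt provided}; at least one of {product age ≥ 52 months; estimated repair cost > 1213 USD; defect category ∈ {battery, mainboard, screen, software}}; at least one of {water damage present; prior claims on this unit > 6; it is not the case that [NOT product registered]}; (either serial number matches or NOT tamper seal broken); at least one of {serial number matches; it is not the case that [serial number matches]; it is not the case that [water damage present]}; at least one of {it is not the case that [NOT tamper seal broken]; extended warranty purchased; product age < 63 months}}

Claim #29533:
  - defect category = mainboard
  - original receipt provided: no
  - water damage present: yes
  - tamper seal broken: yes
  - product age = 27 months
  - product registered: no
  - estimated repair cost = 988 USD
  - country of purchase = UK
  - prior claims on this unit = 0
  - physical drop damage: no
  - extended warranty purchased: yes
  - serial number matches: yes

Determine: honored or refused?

Honored

Atomic conditions:
  physical drop damage: no → false
  defect category = software: mainboard == software is false
  prior claims on this unit ≤ 3: 0 ≤ 3 is true
  extended warranty purchased: yes → true
  country of purchase ∈ {CA, DE, JP, US}: UK is not in the set → false
  original receipt provided: no → false
  product age ≥ 52 months: 27 ≥ 52 is false
  estimated repair cost > 1213 USD: 988 > 1213 is false
  defect category ∈ {battery, mainboard, screen, software}: mainboard is in the set → true
  water damage present: yes → true
  prior claims on this unit > 6: 0 > 6 is false
  NOT product registered: no → true
  serial number matches: yes → true
  NOT tamper seal broken: yes → false
  product age < 63 months: 27 < 63 is true
Combine:
[1.1] NOT false = true
[1] true OR false OR true = true
[2] true OR false OR false = true
[3] false OR false OR true = true
[4.3] NOT true = false
[4] true OR false OR false = true
[5] true OR false = true
[6.2] NOT true = false
[6.3] NOT true = false
[6] true OR false OR false = true
[7.1] NOT false = true
[7] true OR true OR true = true
[root] true AND true AND true AND true AND true AND true AND true = true
Overall: true → honored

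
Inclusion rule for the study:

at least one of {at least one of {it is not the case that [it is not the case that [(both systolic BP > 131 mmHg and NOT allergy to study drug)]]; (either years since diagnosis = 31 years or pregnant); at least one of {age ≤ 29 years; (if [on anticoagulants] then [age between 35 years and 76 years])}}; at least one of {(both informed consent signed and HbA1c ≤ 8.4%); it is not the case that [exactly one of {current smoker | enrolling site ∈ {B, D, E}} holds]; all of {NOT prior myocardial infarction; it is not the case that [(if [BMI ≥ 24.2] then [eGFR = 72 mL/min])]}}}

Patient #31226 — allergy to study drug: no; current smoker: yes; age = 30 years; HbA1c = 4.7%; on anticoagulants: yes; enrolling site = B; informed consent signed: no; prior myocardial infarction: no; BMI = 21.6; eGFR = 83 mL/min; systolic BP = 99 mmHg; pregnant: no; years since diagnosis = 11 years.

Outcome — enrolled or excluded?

Enrolled

Atomic conditions:
  systolic BP > 131 mmHg: 99 > 131 is false
  NOT allergy to study drug: no → true
  years since diagnosis = 31 years: 11 == 31 is false
  pregnant: no → false
  age ≤ 29 years: 30 ≤ 29 is false
  on anticoagulants: yes → true
  age between 35 years and 76 years: 30 in [35, 76] is false
  informed consent signed: no → false
  HbA1c ≤ 8.4%: 4.7 ≤ 8.4 is true
  current smoker: yes → true
  enrolling site ∈ {B, D, E}: B is in the set → true
  NOT prior myocardial infarction: no → true
  BMI ≥ 24.2: 21.6 ≥ 24.2 is false
  eGFR = 72 mL/min: 83 == 72 is false
Combine:
[1.1.1.1] false AND true = false
[1.1.1] NOT false = true
[1.1] NOT true = false
[1.2] false OR false = false
[1.3.2] true → false = false
[1.3] false OR false = false
[1] false OR false OR false = false
[2.1] false AND true = false
[2.2.1] exactly-one(true, true) = false
[2.2] NOT false = true
[2.3.2.1] false → false (antecedent false ⇒ implication holds) = true
[2.3.2] NOT true = false
[2.3] true AND false = false
[2] false OR true OR false = true
[root] false OR true = true
Overall: true → enrolled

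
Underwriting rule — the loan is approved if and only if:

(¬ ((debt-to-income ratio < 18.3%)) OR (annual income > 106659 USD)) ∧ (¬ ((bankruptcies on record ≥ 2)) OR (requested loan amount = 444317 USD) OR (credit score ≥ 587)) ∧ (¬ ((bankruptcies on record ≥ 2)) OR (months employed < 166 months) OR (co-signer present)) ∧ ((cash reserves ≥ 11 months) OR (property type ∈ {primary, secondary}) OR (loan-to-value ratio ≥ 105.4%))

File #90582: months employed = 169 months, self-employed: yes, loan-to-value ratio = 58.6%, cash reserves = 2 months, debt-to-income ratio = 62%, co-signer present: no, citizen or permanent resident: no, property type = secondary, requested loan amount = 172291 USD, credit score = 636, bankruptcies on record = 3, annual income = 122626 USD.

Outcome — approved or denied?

Denied

Atomic conditions:
  debt-to-income ratio < 18.3%: 62 < 18.3 is false
  annual income > 106659 USD: 122626 > 106659 is true
  bankruptcies on record ≥ 2: 3 ≥ 2 is true
  requested loan amount = 444317 USD: 172291 == 444317 is false
  credit score ≥ 587: 636 ≥ 587 is true
  months employed < 166 months: 169 < 166 is false
  co-signer present: no → false
  cash reserves ≥ 11 months: 2 ≥ 11 is false
  property type ∈ {primary, secondary}: secondary is in the set → true
  loan-to-value ratio ≥ 105.4%: 58.6 ≥ 105.4 is false
Combine:
[1.1] NOT false = true
[1] true OR true = true
[2.1] NOT true = false
[2] false OR false OR true = true
[3.1] NOT true = false
[3] false OR false OR false = false
[4] false OR true OR false = true
[root] true AND true AND false AND true = false
Overall: false → denied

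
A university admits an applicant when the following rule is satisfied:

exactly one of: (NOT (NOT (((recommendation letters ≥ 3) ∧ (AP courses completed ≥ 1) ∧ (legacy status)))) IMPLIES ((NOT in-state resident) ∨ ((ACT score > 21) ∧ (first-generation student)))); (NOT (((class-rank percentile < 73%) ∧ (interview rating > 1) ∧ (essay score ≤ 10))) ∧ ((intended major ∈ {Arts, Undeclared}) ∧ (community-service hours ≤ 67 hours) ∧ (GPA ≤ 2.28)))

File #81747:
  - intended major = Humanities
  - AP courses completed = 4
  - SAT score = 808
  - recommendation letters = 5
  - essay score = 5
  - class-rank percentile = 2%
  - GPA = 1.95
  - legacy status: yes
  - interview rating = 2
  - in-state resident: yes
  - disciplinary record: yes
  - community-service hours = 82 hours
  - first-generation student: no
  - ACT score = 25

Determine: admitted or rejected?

Atomic conditions:
  recommendation letters ≥ 3: 5 ≥ 3 is true
  AP courses completed ≥ 1: 4 ≥ 1 is true
  legacy status: yes → true
  NOT in-state resident: yes → false
  ACT score > 21: 25 > 21 is true
  first-generation student: no → false
  class-rank percentile < 73%: 2 < 73 is true
  interview rating > 1: 2 > 1 is true
  essay score ≤ 10: 5 ≤ 10 is true
  intended major ∈ {Arts, Undeclared}: Humanities is not in the set → false
  community-service hours ≤ 67 hours: 82 ≤ 67 is false
  GPA ≤ 2.28: 1.95 ≤ 2.28 is true
Combine:
[1.1.1.1] true AND true AND true = true
[1.1.1] NOT true = false
[1.1] NOT false = true
[1.2.2] true AND false = false
[1.2] false OR false = false
[1] true → false = false
[2.1.1] true AND true AND true = true
[2.1] NOT true = false
[2.2] false AND false AND true = false
[2] false AND false = false
[root] exactly-one(false, false) = false
Overall: false → rejected

Rejected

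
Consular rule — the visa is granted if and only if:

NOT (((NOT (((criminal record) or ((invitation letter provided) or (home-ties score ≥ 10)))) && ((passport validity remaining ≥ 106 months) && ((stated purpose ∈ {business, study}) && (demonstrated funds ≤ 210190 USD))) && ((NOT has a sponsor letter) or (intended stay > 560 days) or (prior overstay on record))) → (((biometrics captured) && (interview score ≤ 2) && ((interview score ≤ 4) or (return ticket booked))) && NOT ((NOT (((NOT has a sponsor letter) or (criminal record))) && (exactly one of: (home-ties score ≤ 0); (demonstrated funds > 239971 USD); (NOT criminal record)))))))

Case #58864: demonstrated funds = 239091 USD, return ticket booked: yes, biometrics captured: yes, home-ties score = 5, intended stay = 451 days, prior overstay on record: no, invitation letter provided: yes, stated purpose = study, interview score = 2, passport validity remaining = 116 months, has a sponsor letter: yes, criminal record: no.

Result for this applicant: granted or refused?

Refused

Atomic conditions:
  criminal record: no → false
  invitation letter provided: yes → true
  home-ties score ≥ 10: 5 ≥ 10 is false
  passport validity remaining ≥ 106 months: 116 ≥ 106 is true
  stated purpose ∈ {business, study}: study is in the set → true
  demonstrated funds ≤ 210190 USD: 239091 ≤ 210190 is false
  NOT has a sponsor letter: yes → false
  intended stay > 560 days: 451 > 560 is false
  prior overstay on record: no → false
  biometrics captured: yes → true
  interview score ≤ 2: 2 ≤ 2 is true
  interview score ≤ 4: 2 ≤ 4 is true
  return ticket booked: yes → true
  home-ties score ≤ 0: 5 ≤ 0 is false
  demonstrated funds > 239971 USD: 239091 > 239971 is false
  NOT criminal record: no → true
Combine:
[1.1.1.1.2] true OR false = true
[1.1.1.1] false OR true = true
[1.1.1] NOT true = false
[1.1.2.2] true AND false = false
[1.1.2] true AND false = false
[1.1.3] false OR false OR false = false
[1.1] false AND false AND false = false
[1.2.1.3] true OR true = true
[1.2.1] true AND true AND true = true
[1.2.2.1.1.1] false OR false = false
[1.2.2.1.1] NOT false = true
[1.2.2.1.2] exactly-one(false, false, true) = true
[1.2.2.1] true AND true = true
[1.2.2] NOT true = false
[1.2] true AND false = false
[1] false → false (antecedent false ⇒ implication holds) = true
[root] NOT true = false
Overall: false → refused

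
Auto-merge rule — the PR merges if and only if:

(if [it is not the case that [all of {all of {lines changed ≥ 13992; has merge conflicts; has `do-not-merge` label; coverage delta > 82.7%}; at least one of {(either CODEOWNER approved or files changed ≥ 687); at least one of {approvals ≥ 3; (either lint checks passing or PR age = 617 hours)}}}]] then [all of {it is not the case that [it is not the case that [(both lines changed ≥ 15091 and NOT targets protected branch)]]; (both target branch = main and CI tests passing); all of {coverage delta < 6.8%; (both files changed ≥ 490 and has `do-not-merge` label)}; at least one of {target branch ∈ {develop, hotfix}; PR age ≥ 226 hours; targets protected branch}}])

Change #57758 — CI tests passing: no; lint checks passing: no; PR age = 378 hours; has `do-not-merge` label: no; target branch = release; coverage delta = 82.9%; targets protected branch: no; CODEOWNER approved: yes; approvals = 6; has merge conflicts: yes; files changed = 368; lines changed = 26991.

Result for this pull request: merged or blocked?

Atomic conditions:
  lines changed ≥ 13992: 26991 ≥ 13992 is true
  has merge conflicts: yes → true
  has `do-not-merge` label: no → false
  coverage delta > 82.7%: 82.9 > 82.7 is true
  CODEOWNER approved: yes → true
  files changed ≥ 687: 368 ≥ 687 is false
  approvals ≥ 3: 6 ≥ 3 is true
  lint checks passing: no → false
  PR age = 617 hours: 378 == 617 is false
  lines changed ≥ 15091: 26991 ≥ 15091 is true
  NOT targets protected branch: no → true
  target branch = main: release == main is false
  CI tests passing: no → false
  coverage delta < 6.8%: 82.9 < 6.8 is false
  files changed ≥ 490: 368 ≥ 490 is false
  target branch ∈ {develop, hotfix}: release is not in the set → false
  PR age ≥ 226 hours: 378 ≥ 226 is true
  targets protected branch: no → false
Combine:
[1.1.1] true AND true AND false AND true = false
[1.1.2.1] true OR false = true
[1.1.2.2.2] false OR false = false
[1.1.2.2] true OR false = true
[1.1.2] true OR true = true
[1.1] false AND true = false
[1] NOT false = true
[2.1.1.1] true AND true = true
[2.1.1] NOT true = false
[2.1] NOT false = true
[2.2] false AND false = false
[2.3.2] false AND false = false
[2.3] false AND false = false
[2.4] false OR true OR false = true
[2] true AND false AND false AND true = false
[root] true → false = false
Overall: false → blocked

Blocked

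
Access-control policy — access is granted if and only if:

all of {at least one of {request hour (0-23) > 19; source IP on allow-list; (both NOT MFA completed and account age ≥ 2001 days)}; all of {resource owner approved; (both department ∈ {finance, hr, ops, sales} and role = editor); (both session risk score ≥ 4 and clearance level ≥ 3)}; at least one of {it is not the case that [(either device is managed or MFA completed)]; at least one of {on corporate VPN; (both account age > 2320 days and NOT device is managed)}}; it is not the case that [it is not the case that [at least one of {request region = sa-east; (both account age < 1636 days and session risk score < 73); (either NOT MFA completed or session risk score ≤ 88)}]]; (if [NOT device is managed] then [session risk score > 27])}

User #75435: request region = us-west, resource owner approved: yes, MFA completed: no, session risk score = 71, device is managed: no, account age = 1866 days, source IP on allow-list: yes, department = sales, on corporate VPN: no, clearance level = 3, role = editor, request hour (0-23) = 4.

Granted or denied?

Granted

Atomic conditions:
  request hour (0-23) > 19: 4 > 19 is false
  source IP on allow-list: yes → true
  NOT MFA completed: no → true
  account age ≥ 2001 days: 1866 ≥ 2001 is false
  resource owner approved: yes → true
  department ∈ {finance, hr, ops, sales}: sales is in the set → true
  role = editor: editor == editor is true
  session risk score ≥ 4: 71 ≥ 4 is true
  clearance level ≥ 3: 3 ≥ 3 is true
  device is managed: no → false
  MFA completed: no → false
  on corporate VPN: no → false
  account age > 2320 days: 1866 > 2320 is false
  NOT device is managed: no → true
  request region = sa-east: us-west == sa-east is false
  account age < 1636 days: 1866 < 1636 is false
  session risk score < 73: 71 < 73 is true
  session risk score ≤ 88: 71 ≤ 88 is true
  session risk score > 27: 71 > 27 is true
Combine:
[1.3] true AND false = false
[1] false OR true OR false = true
[2.2] true AND true = true
[2.3] true AND true = true
[2] true AND true AND true = true
[3.1.1] false OR false = false
[3.1] NOT false = true
[3.2.2] false AND true = false
[3.2] false OR false = false
[3] true OR false = true
[4.1.1.2] false AND true = false
[4.1.1.3] true OR true = true
[4.1.1] false OR false OR true = true
[4.1] NOT true = false
[4] NOT false = true
[5] true → true = true
[root] true AND true AND true AND true AND true = true
Overall: true → granted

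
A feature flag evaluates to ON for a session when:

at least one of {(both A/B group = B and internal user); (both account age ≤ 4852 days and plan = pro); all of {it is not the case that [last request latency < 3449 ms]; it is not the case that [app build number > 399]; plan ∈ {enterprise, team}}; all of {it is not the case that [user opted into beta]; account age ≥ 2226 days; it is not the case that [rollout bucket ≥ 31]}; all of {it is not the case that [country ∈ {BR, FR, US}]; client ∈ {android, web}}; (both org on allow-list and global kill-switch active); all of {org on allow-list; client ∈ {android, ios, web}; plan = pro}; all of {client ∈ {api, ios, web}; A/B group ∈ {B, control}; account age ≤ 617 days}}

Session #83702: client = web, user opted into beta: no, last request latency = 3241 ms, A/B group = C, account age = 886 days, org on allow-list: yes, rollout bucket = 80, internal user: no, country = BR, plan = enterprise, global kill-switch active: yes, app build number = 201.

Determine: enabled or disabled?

Atomic conditions:
  A/B group = B: C == B is false
  internal user: no → false
  account age ≤ 4852 days: 886 ≤ 4852 is true
  plan = pro: enterprise == pro is false
  last request latency < 3449 ms: 3241 < 3449 is true
  app build number > 399: 201 > 399 is false
  plan ∈ {enterprise, team}: enterprise is in the set → true
  user opted into beta: no → false
  account age ≥ 2226 days: 886 ≥ 2226 is false
  rollout bucket ≥ 31: 80 ≥ 31 is true
  country ∈ {BR, FR, US}: BR is in the set → true
  client ∈ {android, web}: web is in the set → true
  org on allow-list: yes → true
  global kill-switch active: yes → true
  client ∈ {android, ios, web}: web is in the set → true
  client ∈ {api, ios, web}: web is in the set → true
  A/B group ∈ {B, control}: C is not in the set → false
  account age ≤ 617 days: 886 ≤ 617 is false
Combine:
[1] false AND false = false
[2] true AND false = false
[3.1] NOT true = false
[3.2] NOT false = true
[3] false AND true AND true = false
[4.1] NOT false = true
[4.3] NOT true = false
[4] true AND false AND false = false
[5.1] NOT true = false
[5] false AND true = false
[6] true AND true = true
[7] true AND true AND false = false
[8] true AND false AND false = false
[root] false OR false OR false OR false OR false OR true OR false OR false = true
Overall: true → enabled

Enabled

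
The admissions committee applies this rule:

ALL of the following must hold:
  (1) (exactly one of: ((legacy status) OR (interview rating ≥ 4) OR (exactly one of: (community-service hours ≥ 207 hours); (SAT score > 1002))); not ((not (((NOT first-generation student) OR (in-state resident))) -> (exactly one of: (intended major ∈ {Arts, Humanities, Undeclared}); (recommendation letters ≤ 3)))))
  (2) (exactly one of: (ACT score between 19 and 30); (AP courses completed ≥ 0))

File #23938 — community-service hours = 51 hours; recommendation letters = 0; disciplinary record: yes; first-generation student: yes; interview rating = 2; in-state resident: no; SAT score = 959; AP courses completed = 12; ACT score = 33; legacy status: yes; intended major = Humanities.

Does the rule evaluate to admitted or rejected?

Rejected

Atomic conditions:
  legacy status: yes → true
  interview rating ≥ 4: 2 ≥ 4 is false
  community-service hours ≥ 207 hours: 51 ≥ 207 is false
  SAT score > 1002: 959 > 1002 is false
  NOT first-generation student: yes → false
  in-state resident: no → false
  intended major ∈ {Arts, Humanities, Undeclared}: Humanities is in the set → true
  recommendation letters ≤ 3: 0 ≤ 3 is true
  ACT score between 19 and 30: 33 in [19, 30] is false
  AP courses completed ≥ 0: 12 ≥ 0 is true
Combine:
[1.1.3] exactly-one(false, false) = false
[1.1] true OR false OR false = true
[1.2.1.1.1] false OR false = false
[1.2.1.1] NOT false = true
[1.2.1.2] exactly-one(true, true) = false
[1.2.1] true → false = false
[1.2] NOT false = true
[1] exactly-one(true, true) = false
[2] exactly-one(false, true) = true
[root] false AND true = false
Overall: false → rejected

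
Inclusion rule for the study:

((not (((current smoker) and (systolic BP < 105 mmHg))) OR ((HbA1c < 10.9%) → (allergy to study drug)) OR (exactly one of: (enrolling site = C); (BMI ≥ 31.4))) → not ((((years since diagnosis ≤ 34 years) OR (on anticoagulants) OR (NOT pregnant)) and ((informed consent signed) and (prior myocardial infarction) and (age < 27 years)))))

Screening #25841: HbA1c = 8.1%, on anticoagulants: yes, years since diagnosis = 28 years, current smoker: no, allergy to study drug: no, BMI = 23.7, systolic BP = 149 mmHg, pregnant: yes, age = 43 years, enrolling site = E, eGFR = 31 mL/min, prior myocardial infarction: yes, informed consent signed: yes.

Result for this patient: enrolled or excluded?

Enrolled

Atomic conditions:
  current smoker: no → false
  systolic BP < 105 mmHg: 149 < 105 is false
  HbA1c < 10.9%: 8.1 < 10.9 is true
  allergy to study drug: no → false
  enrolling site = C: E == C is false
  BMI ≥ 31.4: 23.7 ≥ 31.4 is false
  years since diagnosis ≤ 34 years: 28 ≤ 34 is true
  on anticoagulants: yes → true
  NOT pregnant: yes → false
  informed consent signed: yes → true
  prior myocardial infarction: yes → true
  age < 27 years: 43 < 27 is false
Combine:
[1.1.1] false AND false = false
[1.1] NOT false = true
[1.2] true → false = false
[1.3] exactly-one(false, false) = false
[1] true OR false OR false = true
[2.1.1] true OR true OR false = true
[2.1.2] true AND true AND false = false
[2.1] true AND false = false
[2] NOT false = true
[root] true → true = true
Overall: true → enrolled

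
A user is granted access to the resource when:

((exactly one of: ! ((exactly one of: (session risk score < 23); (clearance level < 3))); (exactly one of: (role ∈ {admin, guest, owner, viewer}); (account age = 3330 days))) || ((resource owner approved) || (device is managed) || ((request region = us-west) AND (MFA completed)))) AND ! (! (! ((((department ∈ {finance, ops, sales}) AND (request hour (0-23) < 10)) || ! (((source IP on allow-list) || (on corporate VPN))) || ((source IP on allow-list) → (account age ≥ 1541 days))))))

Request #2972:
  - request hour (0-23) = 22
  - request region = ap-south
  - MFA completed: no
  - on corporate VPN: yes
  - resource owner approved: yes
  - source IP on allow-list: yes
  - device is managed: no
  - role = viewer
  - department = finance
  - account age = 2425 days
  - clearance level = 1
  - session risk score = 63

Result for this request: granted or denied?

Denied

Atomic conditions:
  session risk score < 23: 63 < 23 is false
  clearance level < 3: 1 < 3 is true
  role ∈ {admin, guest, owner, viewer}: viewer is in the set → true
  account age = 3330 days: 2425 == 3330 is false
  resource owner approved: yes → true
  device is managed: no → false
  request region = us-west: ap-south == us-west is false
  MFA completed: no → false
  department ∈ {finance, ops, sales}: finance is in the set → true
  request hour (0-23) < 10: 22 < 10 is false
  source IP on allow-list: yes → true
  on corporate VPN: yes → true
  account age ≥ 1541 days: 2425 ≥ 1541 is true
Combine:
[1.1.1.1] exactly-one(false, true) = true
[1.1.1] NOT true = false
[1.1.2] exactly-one(true, false) = true
[1.1] exactly-one(false, true) = true
[1.2.3] false AND false = false
[1.2] true OR false OR false = true
[1] true OR true = true
[2.1.1.1.1] true AND false = false
[2.1.1.1.2.1] true OR true = true
[2.1.1.1.2] NOT true = false
[2.1.1.1.3] true → true = true
[2.1.1.1] false OR false OR true = true
[2.1.1] NOT true = false
[2.1] NOT false = true
[2] NOT true = false
[root] true AND false = false
Overall: false → denied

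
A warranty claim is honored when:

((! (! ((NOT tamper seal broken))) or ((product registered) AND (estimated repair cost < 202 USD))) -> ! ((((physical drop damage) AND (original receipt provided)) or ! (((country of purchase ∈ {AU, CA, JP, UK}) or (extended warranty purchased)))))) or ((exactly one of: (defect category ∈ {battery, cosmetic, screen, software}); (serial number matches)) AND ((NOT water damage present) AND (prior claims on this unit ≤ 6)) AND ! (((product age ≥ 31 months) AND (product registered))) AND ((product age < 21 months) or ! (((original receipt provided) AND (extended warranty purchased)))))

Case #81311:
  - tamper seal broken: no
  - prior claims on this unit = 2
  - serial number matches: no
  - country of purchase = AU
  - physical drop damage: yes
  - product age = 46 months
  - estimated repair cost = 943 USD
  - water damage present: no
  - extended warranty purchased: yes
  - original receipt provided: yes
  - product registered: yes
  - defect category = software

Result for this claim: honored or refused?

Atomic conditions:
  NOT tamper seal broken: no → true
  product registered: yes → true
  estimated repair cost < 202 USD: 943 < 202 is false
  physical drop damage: yes → true
  original receipt provided: yes → true
  country of purchase ∈ {AU, CA, JP, UK}: AU is in the set → true
  extended warranty purchased: yes → true
  defect category ∈ {battery, cosmetic, screen, software}: software is in the set → true
  serial number matches: no → false
  NOT water damage present: no → true
  prior claims on this unit ≤ 6: 2 ≤ 6 is true
  product age ≥ 31 months: 46 ≥ 31 is true
  product age < 21 months: 46 < 21 is false
Combine:
[1.1.1.1] NOT true = false
[1.1.1] NOT false = true
[1.1.2] true AND false = false
[1.1] true OR false = true
[1.2.1.1] true AND true = true
[1.2.1.2.1] true OR true = true
[1.2.1.2] NOT true = false
[1.2.1] true OR false = true
[1.2] NOT true = false
[1] true → false = false
[2.1] exactly-one(true, false) = true
[2.2] true AND true = true
[2.3.1] true AND true = true
[2.3] NOT true = false
[2.4.2.1] true AND true = true
[2.4.2] NOT true = false
[2.4] false OR false = false
[2] true AND true AND false AND false = false
[root] false OR false = false
Overall: false → refused

Refused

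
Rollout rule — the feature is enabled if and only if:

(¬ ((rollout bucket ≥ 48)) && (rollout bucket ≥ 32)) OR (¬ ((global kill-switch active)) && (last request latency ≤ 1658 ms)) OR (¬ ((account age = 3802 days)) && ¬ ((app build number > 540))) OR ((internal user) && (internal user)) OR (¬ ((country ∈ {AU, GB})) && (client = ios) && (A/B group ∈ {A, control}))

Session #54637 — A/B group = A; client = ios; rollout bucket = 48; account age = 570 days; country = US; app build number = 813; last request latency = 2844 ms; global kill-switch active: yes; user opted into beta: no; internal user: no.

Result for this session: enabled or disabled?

Enabled

Atomic conditions:
  rollout bucket ≥ 48: 48 ≥ 48 is true
  rollout bucket ≥ 32: 48 ≥ 32 is true
  global kill-switch active: yes → true
  last request latency ≤ 1658 ms: 2844 ≤ 1658 is false
  account age = 3802 days: 570 == 3802 is false
  app build number > 540: 813 > 540 is true
  internal user: no → false
  country ∈ {AU, GB}: US is not in the set → false
  client = ios: ios == ios is true
  A/B group ∈ {A, control}: A is in the set → true
Combine:
[1.1] NOT true = false
[1] false AND true = false
[2.1] NOT true = false
[2] false AND false = false
[3.1] NOT false = true
[3.2] NOT true = false
[3] true AND false = false
[4] false AND false = false
[5.1] NOT false = true
[5] true AND true AND true = true
[root] false OR false OR false OR false OR true = true
Overall: true → enabled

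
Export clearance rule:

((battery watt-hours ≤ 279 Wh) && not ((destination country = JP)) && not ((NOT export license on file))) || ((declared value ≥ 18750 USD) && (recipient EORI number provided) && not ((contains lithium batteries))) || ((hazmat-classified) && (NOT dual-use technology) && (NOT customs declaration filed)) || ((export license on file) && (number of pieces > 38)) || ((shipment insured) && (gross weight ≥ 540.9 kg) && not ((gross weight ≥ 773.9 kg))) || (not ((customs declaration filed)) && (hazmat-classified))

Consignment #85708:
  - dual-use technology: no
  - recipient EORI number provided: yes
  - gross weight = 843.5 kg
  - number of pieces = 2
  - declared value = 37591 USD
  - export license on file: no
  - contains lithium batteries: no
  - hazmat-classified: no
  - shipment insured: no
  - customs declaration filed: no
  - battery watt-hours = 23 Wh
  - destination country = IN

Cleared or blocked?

Cleared

Atomic conditions:
  battery watt-hours ≤ 279 Wh: 23 ≤ 279 is true
  destination country = JP: IN == JP is false
  NOT export license on file: no → true
  declared value ≥ 18750 USD: 37591 ≥ 18750 is true
  recipient EORI number provided: yes → true
  contains lithium batteries: no → false
  hazmat-classified: no → false
  NOT dual-use technology: no → true
  NOT customs declaration filed: no → true
  export license on file: no → false
  number of pieces > 38: 2 > 38 is false
  shipment insured: no → false
  gross weight ≥ 540.9 kg: 843.5 ≥ 540.9 is true
  gross weight ≥ 773.9 kg: 843.5 ≥ 773.9 is true
  customs declaration filed: no → false
Combine:
[1.2] NOT false = true
[1.3] NOT true = false
[1] true AND true AND false = false
[2.3] NOT false = true
[2] true AND true AND true = true
[3] false AND true AND true = false
[4] false AND false = false
[5.3] NOT true = false
[5] false AND true AND false = false
[6.1] NOT false = true
[6] true AND false = false
[root] false OR true OR false OR false OR false OR false = true
Overall: true → cleared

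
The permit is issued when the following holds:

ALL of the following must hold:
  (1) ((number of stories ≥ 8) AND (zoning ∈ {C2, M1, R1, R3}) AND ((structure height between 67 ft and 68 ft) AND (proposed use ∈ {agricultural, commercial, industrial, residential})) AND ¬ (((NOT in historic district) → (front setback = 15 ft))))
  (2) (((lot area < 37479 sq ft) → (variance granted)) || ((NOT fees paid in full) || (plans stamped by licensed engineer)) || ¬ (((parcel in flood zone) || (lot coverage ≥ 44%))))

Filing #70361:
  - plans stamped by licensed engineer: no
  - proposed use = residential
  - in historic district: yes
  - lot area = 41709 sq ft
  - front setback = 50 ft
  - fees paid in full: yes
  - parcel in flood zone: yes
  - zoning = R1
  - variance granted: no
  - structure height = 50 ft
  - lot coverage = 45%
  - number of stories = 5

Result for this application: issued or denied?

Denied

Atomic conditions:
  number of stories ≥ 8: 5 ≥ 8 is false
  zoning ∈ {C2, M1, R1, R3}: R1 is in the set → true
  structure height between 67 ft and 68 ft: 50 in [67, 68] is false
  proposed use ∈ {agricultural, commercial, industrial, residential}: residential is in the set → true
  NOT in historic district: yes → false
  front setback = 15 ft: 50 == 15 is false
  lot area < 37479 sq ft: 41709 < 37479 is false
  variance granted: no → false
  NOT fees paid in full: yes → false
  plans stamped by licensed engineer: no → false
  parcel in flood zone: yes → true
  lot coverage ≥ 44%: 45 ≥ 44 is true
Combine:
[1.3] false AND true = false
[1.4.1] false → false (antecedent false ⇒ implication holds) = true
[1.4] NOT true = false
[1] false AND true AND false AND false = false
[2.1] false → false (antecedent false ⇒ implication holds) = true
[2.2] false OR false = false
[2.3.1] true OR true = true
[2.3] NOT true = false
[2] true OR false OR false = true
[root] false AND true = false
Overall: false → denied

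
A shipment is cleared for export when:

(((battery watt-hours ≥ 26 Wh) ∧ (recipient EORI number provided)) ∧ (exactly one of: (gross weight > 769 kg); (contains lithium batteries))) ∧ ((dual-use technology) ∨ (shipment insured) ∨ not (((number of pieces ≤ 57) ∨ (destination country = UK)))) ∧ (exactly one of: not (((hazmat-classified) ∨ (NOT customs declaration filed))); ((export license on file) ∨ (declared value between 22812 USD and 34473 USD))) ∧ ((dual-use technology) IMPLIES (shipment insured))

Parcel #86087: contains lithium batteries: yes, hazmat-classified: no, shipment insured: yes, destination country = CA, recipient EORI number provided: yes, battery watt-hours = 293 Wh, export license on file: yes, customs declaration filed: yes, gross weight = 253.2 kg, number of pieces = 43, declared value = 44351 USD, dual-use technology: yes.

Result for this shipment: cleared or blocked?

Blocked

Atomic conditions:
  battery watt-hours ≥ 26 Wh: 293 ≥ 26 is true
  recipient EORI number provided: yes → true
  gross weight > 769 kg: 253.2 > 769 is false
  contains lithium batteries: yes → true
  dual-use technology: yes → true
  shipment insured: yes → true
  number of pieces ≤ 57: 43 ≤ 57 is true
  destination country = UK: CA == UK is false
  hazmat-classified: no → false
  NOT customs declaration filed: yes → false
  export license on file: yes → true
  declared value between 22812 USD and 34473 USD: 44351 in [22812, 34473] is false
Combine:
[1.1] true AND true = true
[1.2] exactly-one(false, true) = true
[1] true AND true = true
[2.3.1] true OR false = true
[2.3] NOT true = false
[2] true OR true OR false = true
[3.1.1] false OR false = false
[3.1] NOT false = true
[3.2] true OR false = true
[3] exactly-one(true, true) = false
[4] true → true = true
[root] true AND true AND false AND true = false
Overall: false → blocked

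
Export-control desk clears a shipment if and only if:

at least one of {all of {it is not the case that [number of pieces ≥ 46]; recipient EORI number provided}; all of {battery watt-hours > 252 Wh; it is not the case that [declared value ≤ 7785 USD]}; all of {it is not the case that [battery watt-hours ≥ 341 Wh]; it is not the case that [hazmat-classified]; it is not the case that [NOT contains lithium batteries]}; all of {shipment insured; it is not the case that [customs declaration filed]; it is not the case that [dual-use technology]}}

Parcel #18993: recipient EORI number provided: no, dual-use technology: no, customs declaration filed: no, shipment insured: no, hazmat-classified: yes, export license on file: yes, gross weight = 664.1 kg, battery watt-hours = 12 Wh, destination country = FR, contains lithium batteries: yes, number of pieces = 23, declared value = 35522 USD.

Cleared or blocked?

Atomic conditions:
  number of pieces ≥ 46: 23 ≥ 46 is false
  recipient EORI number provided: no → false
  battery watt-hours > 252 Wh: 12 > 252 is false
  declared value ≤ 7785 USD: 35522 ≤ 7785 is false
  battery watt-hours ≥ 341 Wh: 12 ≥ 341 is false
  hazmat-classified: yes → true
  NOT contains lithium batteries: yes → false
  shipment insured: no → false
  customs declaration filed: no → false
  dual-use technology: no → false
Combine:
[1.1] NOT false = true
[1] true AND false = false
[2.2] NOT false = true
[2] false AND true = false
[3.1] NOT false = true
[3.2] NOT true = false
[3.3] NOT false = true
[3] true AND false AND true = false
[4.2] NOT false = true
[4.3] NOT false = true
[4] false AND true AND true = false
[root] false OR false OR false OR false = false
Overall: false → blocked

Blocked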